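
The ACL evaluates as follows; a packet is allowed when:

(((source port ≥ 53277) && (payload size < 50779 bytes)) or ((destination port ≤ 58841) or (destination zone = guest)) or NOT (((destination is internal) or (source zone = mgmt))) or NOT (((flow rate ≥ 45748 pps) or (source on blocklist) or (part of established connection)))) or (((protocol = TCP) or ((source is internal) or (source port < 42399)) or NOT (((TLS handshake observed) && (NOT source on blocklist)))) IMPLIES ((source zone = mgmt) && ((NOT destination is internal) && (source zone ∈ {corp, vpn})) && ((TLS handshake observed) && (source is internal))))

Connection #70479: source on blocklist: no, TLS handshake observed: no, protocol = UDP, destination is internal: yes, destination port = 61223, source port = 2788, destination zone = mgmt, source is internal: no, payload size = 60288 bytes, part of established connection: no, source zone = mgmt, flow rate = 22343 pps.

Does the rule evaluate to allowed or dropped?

Atomic conditions:
  source port ≥ 53277: 2788 ≥ 53277 is false
  payload size < 50779 bytes: 60288 < 50779 is false
  destination port ≤ 58841: 61223 ≤ 58841 is false
  destination zone = guest: mgmt == guest is false
  destination is internal: yes → true
  source zone = mgmt: mgmt == mgmt is true
  flow rate ≥ 45748 pps: 22343 ≥ 45748 is false
  source on blocklist: no → false
  part of established connection: no → false
  protocol = TCP: UDP == TCP is false
  source is internal: no → false
  source port < 42399: 2788 < 42399 is true
  TLS handshake observed: no → false
  NOT source on blocklist: no → true
  NOT destination is internal: yes → false
  source zone ∈ {corp, vpn}: mgmt is not in the set → false
Combine:
[1.1] false AND false = false
[1.2] false OR false = false
[1.3.1] true OR true = true
[1.3] NOT true = false
[1.4.1] false OR false OR false = false
[1.4] NOT false = true
[1] false OR false OR false OR true = true
[2.1.2] false OR true = true
[2.1.3.1] false AND true = false
[2.1.3] NOT false = true
[2.1] false OR true OR true = true
[2.2.2] false AND false = false
[2.2.3] false AND false = false
[2.2] true AND false AND false = false
[2] true → false = false
[root] true OR false = true
Overall: true → allowed

Allowed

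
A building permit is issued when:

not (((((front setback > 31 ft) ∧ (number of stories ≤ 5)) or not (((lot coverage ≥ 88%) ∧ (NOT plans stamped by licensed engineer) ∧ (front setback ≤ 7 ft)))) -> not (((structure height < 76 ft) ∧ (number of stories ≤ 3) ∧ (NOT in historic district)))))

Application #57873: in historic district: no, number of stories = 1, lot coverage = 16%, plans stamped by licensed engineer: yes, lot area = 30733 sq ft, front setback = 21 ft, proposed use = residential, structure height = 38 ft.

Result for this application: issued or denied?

Issued

Atomic conditions:
  front setback > 31 ft: 21 > 31 is false
  number of stories ≤ 5: 1 ≤ 5 is true
  lot coverage ≥ 88%: 16 ≥ 88 is false
  NOT plans stamped by licensed engineer: yes → false
  front setback ≤ 7 ft: 21 ≤ 7 is false
  structure height < 76 ft: 38 < 76 is true
  number of stories ≤ 3: 1 ≤ 3 is true
  NOT in historic district: no → true
Combine:
[1.1.1] false AND true = false
[1.1.2.1] false AND false AND false = false
[1.1.2] NOT false = true
[1.1] false OR true = true
[1.2.1] true AND true AND true = true
[1.2] NOT true = false
[1] true → false = false
[root] NOT false = true
Overall: true → issued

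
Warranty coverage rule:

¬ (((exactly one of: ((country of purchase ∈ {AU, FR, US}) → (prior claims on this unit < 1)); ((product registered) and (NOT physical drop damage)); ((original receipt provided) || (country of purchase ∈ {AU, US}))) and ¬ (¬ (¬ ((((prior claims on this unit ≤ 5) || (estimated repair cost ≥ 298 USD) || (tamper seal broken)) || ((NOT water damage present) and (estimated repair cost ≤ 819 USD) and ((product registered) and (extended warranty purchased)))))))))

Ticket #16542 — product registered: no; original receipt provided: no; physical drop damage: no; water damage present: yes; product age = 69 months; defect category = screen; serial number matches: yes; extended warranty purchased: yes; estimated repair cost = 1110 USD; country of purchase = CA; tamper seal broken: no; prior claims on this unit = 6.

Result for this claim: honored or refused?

Honored

Atomic conditions:
  country of purchase ∈ {AU, FR, US}: CA is not in the set → false
  prior claims on this unit < 1: 6 < 1 is false
  product registered: no → false
  NOT physical drop damage: no → true
  original receipt provided: no → false
  country of purchase ∈ {AU, US}: CA is not in the set → false
  prior claims on this unit ≤ 5: 6 ≤ 5 is false
  estimated repair cost ≥ 298 USD: 1110 ≥ 298 is true
  tamper seal broken: no → false
  NOT water damage present: yes → false
  estimated repair cost ≤ 819 USD: 1110 ≤ 819 is false
  extended warranty purchased: yes → true
Combine:
[1.1.1] false → false (antecedent false ⇒ implication holds) = true
[1.1.2] false AND true = false
[1.1.3] false OR false = false
[1.1] exactly-one(true, false, false) = true
[1.2.1.1.1.1] false OR true OR false = true
[1.2.1.1.1.2.3] false AND true = false
[1.2.1.1.1.2] false AND false AND false = false
[1.2.1.1.1] true OR false = true
[1.2.1.1] NOT true = false
[1.2.1] NOT false = true
[1.2] NOT true = false
[1] true AND false = false
[root] NOT false = true
Overall: true → honored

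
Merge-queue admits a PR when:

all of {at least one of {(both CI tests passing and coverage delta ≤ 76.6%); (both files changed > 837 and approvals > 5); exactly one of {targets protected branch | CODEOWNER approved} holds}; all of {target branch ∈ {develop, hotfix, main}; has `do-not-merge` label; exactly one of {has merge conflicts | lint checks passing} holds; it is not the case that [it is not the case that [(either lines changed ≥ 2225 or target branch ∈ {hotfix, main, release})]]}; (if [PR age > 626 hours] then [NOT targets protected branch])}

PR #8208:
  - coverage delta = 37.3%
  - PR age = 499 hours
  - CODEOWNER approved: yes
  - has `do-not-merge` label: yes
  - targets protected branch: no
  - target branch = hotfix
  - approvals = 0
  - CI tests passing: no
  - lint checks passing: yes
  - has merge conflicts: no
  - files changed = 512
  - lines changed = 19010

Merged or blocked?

Merged

Atomic conditions:
  CI tests passing: no → false
  coverage delta ≤ 76.6%: 37.3 ≤ 76.6 is true
  files changed > 837: 512 > 837 is false
  approvals > 5: 0 > 5 is false
  targets protected branch: no → false
  CODEOWNER approved: yes → true
  target branch ∈ {develop, hotfix, main}: hotfix is in the set → true
  has `do-not-merge` label: yes → true
  has merge conflicts: no → false
  lint checks passing: yes → true
  lines changed ≥ 2225: 19010 ≥ 2225 is true
  target branch ∈ {hotfix, main, release}: hotfix is in the set → true
  PR age > 626 hours: 499 > 626 is false
  NOT targets protected branch: no → true
Combine:
[1.1] false AND true = false
[1.2] false AND false = false
[1.3] exactly-one(false, true) = true
[1] false OR false OR true = true
[2.3] exactly-one(false, true) = true
[2.4.1.1] true OR true = true
[2.4.1] NOT true = false
[2.4] NOT false = true
[2] true AND true AND true AND true = true
[3] false → true (antecedent false ⇒ implication holds) = true
[root] true AND true AND true = true
Overall: true → merged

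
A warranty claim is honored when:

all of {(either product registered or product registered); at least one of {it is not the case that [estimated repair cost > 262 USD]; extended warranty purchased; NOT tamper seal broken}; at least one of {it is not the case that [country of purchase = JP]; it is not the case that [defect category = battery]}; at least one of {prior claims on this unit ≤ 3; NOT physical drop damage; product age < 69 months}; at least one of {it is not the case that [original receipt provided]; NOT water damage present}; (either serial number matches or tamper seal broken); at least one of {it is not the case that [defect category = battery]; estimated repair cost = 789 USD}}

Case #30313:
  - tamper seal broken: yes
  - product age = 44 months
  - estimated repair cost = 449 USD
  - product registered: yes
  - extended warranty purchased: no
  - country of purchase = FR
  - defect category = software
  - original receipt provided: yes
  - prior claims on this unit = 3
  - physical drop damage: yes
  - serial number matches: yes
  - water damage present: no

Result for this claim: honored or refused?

Atomic conditions:
  product registered: yes → true
  estimated repair cost > 262 USD: 449 > 262 is true
  extended warranty purchased: no → false
  NOT tamper seal broken: yes → false
  country of purchase = JP: FR == JP is false
  defect category = battery: software == battery is false
  prior claims on this unit ≤ 3: 3 ≤ 3 is true
  NOT physical drop damage: yes → false
  product age < 69 months: 44 < 69 is true
  original receipt provided: yes → true
  NOT water damage present: no → true
  serial number matches: yes → true
  tamper seal broken: yes → true
  estimated repair cost = 789 USD: 449 == 789 is false
Combine:
[1] true OR true = true
[2.1] NOT true = false
[2] false OR false OR false = false
[3.1] NOT false = true
[3.2] NOT false = true
[3] true OR true = true
[4] true OR false OR true = true
[5.1] NOT true = false
[5] false OR true = true
[6] true OR true = true
[7.1] NOT false = true
[7] true OR false = true
[root] true AND false AND true AND true AND true AND true AND true = false
Overall: false → refused

Refused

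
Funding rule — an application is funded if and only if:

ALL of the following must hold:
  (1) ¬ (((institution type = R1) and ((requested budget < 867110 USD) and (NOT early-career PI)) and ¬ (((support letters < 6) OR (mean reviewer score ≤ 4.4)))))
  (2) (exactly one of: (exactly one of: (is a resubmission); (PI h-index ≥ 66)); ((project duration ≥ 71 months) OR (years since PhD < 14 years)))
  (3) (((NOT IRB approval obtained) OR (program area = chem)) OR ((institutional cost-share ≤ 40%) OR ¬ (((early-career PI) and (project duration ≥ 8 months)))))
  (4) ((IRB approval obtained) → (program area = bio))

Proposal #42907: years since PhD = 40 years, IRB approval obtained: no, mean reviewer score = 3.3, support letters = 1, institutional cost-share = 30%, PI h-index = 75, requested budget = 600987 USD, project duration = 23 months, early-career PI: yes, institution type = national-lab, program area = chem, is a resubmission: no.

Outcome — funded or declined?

Funded

Atomic conditions:
  institution type = R1: national-lab == R1 is false
  requested budget < 867110 USD: 600987 < 867110 is true
  NOT early-career PI: yes → false
  support letters < 6: 1 < 6 is true
  mean reviewer score ≤ 4.4: 3.3 ≤ 4.4 is true
  is a resubmission: no → false
  PI h-index ≥ 66: 75 ≥ 66 is true
  project duration ≥ 71 months: 23 ≥ 71 is false
  years since PhD < 14 years: 40 < 14 is false
  NOT IRB approval obtained: no → true
  program area = chem: chem == chem is true
  institutional cost-share ≤ 40%: 30 ≤ 40 is true
  early-career PI: yes → true
  project duration ≥ 8 months: 23 ≥ 8 is true
  IRB approval obtained: no → false
  program area = bio: chem == bio is false
Combine:
[1.1.2] true AND false = false
[1.1.3.1] true OR true = true
[1.1.3] NOT true = false
[1.1] false AND false AND false = false
[1] NOT false = true
[2.1] exactly-one(false, true) = true
[2.2] false OR false = false
[2] exactly-one(true, false) = true
[3.1] true OR true = true
[3.2.2.1] true AND true = true
[3.2.2] NOT true = false
[3.2] true OR false = true
[3] true OR true = true
[4] false → false (antecedent false ⇒ implication holds) = true
[root] true AND true AND true AND true = true
Overall: true → funded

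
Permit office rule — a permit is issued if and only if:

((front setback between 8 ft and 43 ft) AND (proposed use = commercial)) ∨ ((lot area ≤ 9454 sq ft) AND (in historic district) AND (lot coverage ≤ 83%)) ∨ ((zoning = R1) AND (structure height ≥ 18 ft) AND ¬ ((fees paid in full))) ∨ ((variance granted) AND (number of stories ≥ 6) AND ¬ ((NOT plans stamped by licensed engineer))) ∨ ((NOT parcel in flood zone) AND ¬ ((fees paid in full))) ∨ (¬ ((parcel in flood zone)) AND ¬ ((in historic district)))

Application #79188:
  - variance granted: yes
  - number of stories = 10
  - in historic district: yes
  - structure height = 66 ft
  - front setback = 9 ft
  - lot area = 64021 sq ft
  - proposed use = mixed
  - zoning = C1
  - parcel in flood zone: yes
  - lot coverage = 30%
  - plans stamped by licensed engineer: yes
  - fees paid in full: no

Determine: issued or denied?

Issued

Atomic conditions:
  front setback between 8 ft and 43 ft: 9 in [8, 43] is true
  proposed use = commercial: mixed == commercial is false
  lot area ≤ 9454 sq ft: 64021 ≤ 9454 is false
  in historic district: yes → true
  lot coverage ≤ 83%: 30 ≤ 83 is true
  zoning = R1: C1 == R1 is false
  structure height ≥ 18 ft: 66 ≥ 18 is true
  fees paid in full: no → false
  variance granted: yes → true
  number of stories ≥ 6: 10 ≥ 6 is true
  NOT plans stamped by licensed engineer: yes → false
  NOT parcel in flood zone: yes → false
  parcel in flood zone: yes → true
Combine:
[1] true AND false = false
[2] false AND true AND true = false
[3.3] NOT false = true
[3] false AND true AND true = false
[4.3] NOT false = true
[4] true AND true AND true = true
[5.2] NOT false = true
[5] false AND true = false
[6.1] NOT true = false
[6.2] NOT true = false
[6] false AND false = false
[root] false OR false OR false OR true OR false OR false = true
Overall: true → issued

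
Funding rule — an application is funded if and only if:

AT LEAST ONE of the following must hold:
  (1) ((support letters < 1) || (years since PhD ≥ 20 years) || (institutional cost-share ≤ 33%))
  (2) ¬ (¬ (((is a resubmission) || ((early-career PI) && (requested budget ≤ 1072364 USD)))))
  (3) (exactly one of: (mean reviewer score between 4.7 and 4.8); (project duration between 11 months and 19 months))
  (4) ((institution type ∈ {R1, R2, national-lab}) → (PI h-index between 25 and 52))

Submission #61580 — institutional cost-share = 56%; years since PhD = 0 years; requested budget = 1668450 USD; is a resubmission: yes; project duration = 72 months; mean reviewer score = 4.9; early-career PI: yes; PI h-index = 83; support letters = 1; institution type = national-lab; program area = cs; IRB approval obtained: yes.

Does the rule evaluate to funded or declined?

Atomic conditions:
  support letters < 1: 1 < 1 is false
  years since PhD ≥ 20 years: 0 ≥ 20 is false
  institutional cost-share ≤ 33%: 56 ≤ 33 is false
  is a resubmission: yes → true
  early-career PI: yes → true
  requested budget ≤ 1072364 USD: 1668450 ≤ 1072364 is false
  mean reviewer score between 4.7 and 4.8: 4.9 in [4.7, 4.8] is false
  project duration between 11 months and 19 months: 72 in [11, 19] is false
  institution type ∈ {R1, R2, national-lab}: national-lab is in the set → true
  PI h-index between 25 and 52: 83 in [25, 52] is false
Combine:
[1] false OR false OR false = false
[2.1.1.2] true AND false = false
[2.1.1] true OR false = true
[2.1] NOT true = false
[2] NOT false = true
[3] exactly-one(false, false) = false
[4] true → false = false
[root] false OR true OR false OR false = true
Overall: true → funded

Funded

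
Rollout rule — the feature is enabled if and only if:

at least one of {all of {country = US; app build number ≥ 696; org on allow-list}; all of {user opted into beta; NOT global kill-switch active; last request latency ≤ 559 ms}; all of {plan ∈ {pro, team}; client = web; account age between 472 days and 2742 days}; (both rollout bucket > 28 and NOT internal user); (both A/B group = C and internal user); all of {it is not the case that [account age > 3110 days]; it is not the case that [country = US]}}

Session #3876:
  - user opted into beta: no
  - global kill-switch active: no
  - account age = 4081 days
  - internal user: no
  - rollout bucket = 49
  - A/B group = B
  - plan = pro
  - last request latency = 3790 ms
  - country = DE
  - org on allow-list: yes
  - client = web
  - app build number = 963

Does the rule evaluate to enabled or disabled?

Atomic conditions:
  country = US: DE == US is false
  app build number ≥ 696: 963 ≥ 696 is true
  org on allow-list: yes → true
  user opted into beta: no → false
  NOT global kill-switch active: no → true
  last request latency ≤ 559 ms: 3790 ≤ 559 is false
  plan ∈ {pro, team}: pro is in the set → true
  client = web: web == web is true
  account age between 472 days and 2742 days: 4081 in [472, 2742] is false
  rollout bucket > 28: 49 > 28 is true
  NOT internal user: no → true
  A/B group = C: B == C is false
  internal user: no → false
  account age > 3110 days: 4081 > 3110 is true
Combine:
[1] false AND true AND true = false
[2] false AND true AND false = false
[3] true AND true AND false = false
[4] true AND true = true
[5] false AND false = false
[6.1] NOT true = false
[6.2] NOT false = true
[6] false AND true = false
[root] false OR false OR false OR true OR false OR false = true
Overall: true → enabled

Enabled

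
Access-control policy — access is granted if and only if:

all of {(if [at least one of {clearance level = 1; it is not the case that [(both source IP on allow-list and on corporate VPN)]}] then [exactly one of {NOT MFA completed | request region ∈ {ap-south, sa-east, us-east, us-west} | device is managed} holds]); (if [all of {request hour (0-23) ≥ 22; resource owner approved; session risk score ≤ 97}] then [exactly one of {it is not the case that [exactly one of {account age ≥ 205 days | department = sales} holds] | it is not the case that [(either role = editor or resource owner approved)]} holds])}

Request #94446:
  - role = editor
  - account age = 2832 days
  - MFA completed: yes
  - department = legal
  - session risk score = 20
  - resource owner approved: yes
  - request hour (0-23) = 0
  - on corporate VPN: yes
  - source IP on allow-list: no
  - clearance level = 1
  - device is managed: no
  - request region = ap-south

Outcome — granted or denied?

Atomic conditions:
  clearance level = 1: 1 == 1 is true
  source IP on allow-list: no → false
  on corporate VPN: yes → true
  NOT MFA completed: yes → false
  request region ∈ {ap-south, sa-east, us-east, us-west}: ap-south is in the set → true
  device is managed: no → false
  request hour (0-23) ≥ 22: 0 ≥ 22 is false
  resource owner approved: yes → true
  session risk score ≤ 97: 20 ≤ 97 is true
  account age ≥ 205 days: 2832 ≥ 205 is true
  department = sales: legal == sales is false
  role = editor: editor == editor is true
Combine:
[1.1.2.1] false AND true = false
[1.1.2] NOT false = true
[1.1] true OR true = true
[1.2] exactly-one(false, true, false) = true
[1] true → true = true
[2.1] false AND true AND true = false
[2.2.1.1] exactly-one(true, false) = true
[2.2.1] NOT true = false
[2.2.2.1] true OR true = true
[2.2.2] NOT true = false
[2.2] exactly-one(false, false) = false
[2] false → false (antecedent false ⇒ implication holds) = true
[root] true AND true = true
Overall: true → granted

Granted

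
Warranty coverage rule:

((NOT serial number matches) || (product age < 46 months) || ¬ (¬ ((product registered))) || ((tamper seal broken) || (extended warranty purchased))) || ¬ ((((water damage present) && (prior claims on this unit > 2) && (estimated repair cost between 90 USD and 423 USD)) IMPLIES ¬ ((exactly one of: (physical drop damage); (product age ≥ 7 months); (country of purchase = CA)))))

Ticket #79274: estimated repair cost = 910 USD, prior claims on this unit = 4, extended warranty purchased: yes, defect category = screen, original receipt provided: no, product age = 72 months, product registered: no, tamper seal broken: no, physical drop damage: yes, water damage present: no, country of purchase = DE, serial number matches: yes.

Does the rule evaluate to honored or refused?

Honored

Atomic conditions:
  NOT serial number matches: yes → false
  product age < 46 months: 72 < 46 is false
  product registered: no → false
  tamper seal broken: no → false
  extended warranty purchased: yes → true
  water damage present: no → false
  prior claims on this unit > 2: 4 > 2 is true
  estimated repair cost between 90 USD and 423 USD: 910 in [90, 423] is false
  physical drop damage: yes → true
  product age ≥ 7 months: 72 ≥ 7 is true
  country of purchase = CA: DE == CA is false
Combine:
[1.3.1] NOT false = true
[1.3] NOT true = false
[1.4] false OR true = true
[1] false OR false OR false OR true = true
[2.1.1] false AND true AND false = false
[2.1.2.1] exactly-one(true, true, false) = false
[2.1.2] NOT false = true
[2.1] false → true (antecedent false ⇒ implication holds) = true
[2] NOT true = false
[root] true OR false = true
Overall: true → honored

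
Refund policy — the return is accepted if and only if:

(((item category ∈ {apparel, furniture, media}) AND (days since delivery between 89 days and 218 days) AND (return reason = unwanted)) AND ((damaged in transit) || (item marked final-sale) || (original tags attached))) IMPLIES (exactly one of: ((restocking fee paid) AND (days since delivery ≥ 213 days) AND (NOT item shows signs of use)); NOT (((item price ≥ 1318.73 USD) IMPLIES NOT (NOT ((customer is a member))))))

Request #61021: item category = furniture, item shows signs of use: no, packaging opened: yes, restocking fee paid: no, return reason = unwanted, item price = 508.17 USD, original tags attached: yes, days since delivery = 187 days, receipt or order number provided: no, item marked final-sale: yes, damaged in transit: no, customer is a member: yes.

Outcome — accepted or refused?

Refused

Atomic conditions:
  item category ∈ {apparel, furniture, media}: furniture is in the set → true
  days since delivery between 89 days and 218 days: 187 in [89, 218] is true
  return reason = unwanted: unwanted == unwanted is true
  damaged in transit: no → false
  item marked final-sale: yes → true
  original tags attached: yes → true
  restocking fee paid: no → false
  days since delivery ≥ 213 days: 187 ≥ 213 is false
  NOT item shows signs of use: no → true
  item price ≥ 1318.73 USD: 508.17 ≥ 1318.73 is false
  customer is a member: yes → true
Combine:
[1.1] true AND true AND true = true
[1.2] false OR true OR true = true
[1] true AND true = true
[2.1] false AND false AND true = false
[2.2.1.2.1] NOT true = false
[2.2.1.2] NOT false = true
[2.2.1] false → true (antecedent false ⇒ implication holds) = true
[2.2] NOT true = false
[2] exactly-one(false, false) = false
[root] true → false = false
Overall: false → refused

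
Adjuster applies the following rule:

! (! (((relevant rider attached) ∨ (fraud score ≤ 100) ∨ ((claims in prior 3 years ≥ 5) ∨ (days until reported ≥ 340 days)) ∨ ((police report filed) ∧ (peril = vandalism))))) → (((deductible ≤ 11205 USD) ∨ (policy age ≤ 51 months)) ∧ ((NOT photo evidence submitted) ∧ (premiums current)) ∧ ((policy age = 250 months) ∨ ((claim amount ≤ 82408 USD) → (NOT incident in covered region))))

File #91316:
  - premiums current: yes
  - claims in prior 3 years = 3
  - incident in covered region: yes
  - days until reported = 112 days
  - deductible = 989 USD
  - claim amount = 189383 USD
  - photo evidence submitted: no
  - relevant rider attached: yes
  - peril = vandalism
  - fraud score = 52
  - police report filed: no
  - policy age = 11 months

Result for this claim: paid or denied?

Atomic conditions:
  relevant rider attached: yes → true
  fraud score ≤ 100: 52 ≤ 100 is true
  claims in prior 3 years ≥ 5: 3 ≥ 5 is false
  days until reported ≥ 340 days: 112 ≥ 340 is false
  police report filed: no → false
  peril = vandalism: vandalism == vandalism is true
  deductible ≤ 11205 USD: 989 ≤ 11205 is true
  policy age ≤ 51 months: 11 ≤ 51 is true
  NOT photo evidence submitted: no → true
  premiums current: yes → true
  policy age = 250 months: 11 == 250 is false
  claim amount ≤ 82408 USD: 189383 ≤ 82408 is false
  NOT incident in covered region: yes → false
Combine:
[1.1.1.3] false OR false = false
[1.1.1.4] false AND true = false
[1.1.1] true OR true OR false OR false = true
[1.1] NOT true = false
[1] NOT false = true
[2.1] true OR true = true
[2.2] true AND true = true
[2.3.2] false → false (antecedent false ⇒ implication holds) = true
[2.3] false OR true = true
[2] true AND true AND true = true
[root] true → true = true
Overall: true → paid

Paid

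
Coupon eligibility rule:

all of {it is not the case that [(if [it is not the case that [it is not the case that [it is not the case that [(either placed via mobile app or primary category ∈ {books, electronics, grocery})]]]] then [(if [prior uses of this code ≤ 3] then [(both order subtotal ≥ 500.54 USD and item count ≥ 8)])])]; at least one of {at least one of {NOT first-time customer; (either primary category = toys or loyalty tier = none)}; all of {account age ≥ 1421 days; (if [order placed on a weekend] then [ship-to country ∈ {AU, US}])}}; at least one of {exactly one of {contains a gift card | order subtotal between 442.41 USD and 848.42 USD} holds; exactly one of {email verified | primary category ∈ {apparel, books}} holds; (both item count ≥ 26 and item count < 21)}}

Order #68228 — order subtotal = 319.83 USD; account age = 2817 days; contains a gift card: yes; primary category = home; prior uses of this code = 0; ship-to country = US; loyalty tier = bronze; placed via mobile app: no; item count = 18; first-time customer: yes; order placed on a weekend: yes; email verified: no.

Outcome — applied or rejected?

Atomic conditions:
  placed via mobile app: no → false
  primary category ∈ {books, electronics, grocery}: home is not in the set → false
  prior uses of this code ≤ 3: 0 ≤ 3 is true
  order subtotal ≥ 500.54 USD: 319.83 ≥ 500.54 is false
  item count ≥ 8: 18 ≥ 8 is true
  NOT first-time customer: yes → false
  primary category = toys: home == toys is false
  loyalty tier = none: bronze == none is false
  account age ≥ 1421 days: 2817 ≥ 1421 is true
  order placed on a weekend: yes → true
  ship-to country ∈ {AU, US}: US is in the set → true
  contains a gift card: yes → true
  order subtotal between 442.41 USD and 848.42 USD: 319.83 in [442.41, 848.42] is false
  email verified: no → false
  primary category ∈ {apparel, books}: home is not in the set → false
  item count ≥ 26: 18 ≥ 26 is false
  item count < 21: 18 < 21 is true
Combine:
[1.1.1.1.1.1] false OR false = false
[1.1.1.1.1] NOT false = true
[1.1.1.1] NOT true = false
[1.1.1] NOT false = true
[1.1.2.2] false AND true = false
[1.1.2] true → false = false
[1.1] true → false = false
[1] NOT false = true
[2.1.2] false OR false = false
[2.1] false OR false = false
[2.2.2] true → true = true
[2.2] true AND true = true
[2] false OR true = true
[3.1] exactly-one(true, false) = true
[3.2] exactly-one(false, false) = false
[3.3] false AND true = false
[3] true OR false OR false = true
[root] true AND true AND true = true
Overall: true → applied

Applied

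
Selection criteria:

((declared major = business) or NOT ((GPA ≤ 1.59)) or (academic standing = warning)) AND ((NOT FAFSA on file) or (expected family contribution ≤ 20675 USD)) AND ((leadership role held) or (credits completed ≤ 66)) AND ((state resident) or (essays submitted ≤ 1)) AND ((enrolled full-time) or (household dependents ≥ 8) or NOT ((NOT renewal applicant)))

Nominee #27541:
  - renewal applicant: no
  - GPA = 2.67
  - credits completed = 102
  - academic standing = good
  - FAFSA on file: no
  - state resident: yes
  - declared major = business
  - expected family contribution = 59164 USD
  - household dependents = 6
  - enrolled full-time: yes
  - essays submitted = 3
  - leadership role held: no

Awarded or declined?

Declined

Atomic conditions:
  declared major = business: business == business is true
  GPA ≤ 1.59: 2.67 ≤ 1.59 is false
  academic standing = warning: good == warning is false
  NOT FAFSA on file: no → true
  expected family contribution ≤ 20675 USD: 59164 ≤ 20675 is false
  leadership role held: no → false
  credits completed ≤ 66: 102 ≤ 66 is false
  state resident: yes → true
  essays submitted ≤ 1: 3 ≤ 1 is false
  enrolled full-time: yes → true
  household dependents ≥ 8: 6 ≥ 8 is false
  NOT renewal applicant: no → true
Combine:
[1.2] NOT false = true
[1] true OR true OR false = true
[2] true OR false = true
[3] false OR false = false
[4] true OR false = true
[5.3] NOT true = false
[5] true OR false OR false = true
[root] true AND true AND false AND true AND true = false
Overall: false → declined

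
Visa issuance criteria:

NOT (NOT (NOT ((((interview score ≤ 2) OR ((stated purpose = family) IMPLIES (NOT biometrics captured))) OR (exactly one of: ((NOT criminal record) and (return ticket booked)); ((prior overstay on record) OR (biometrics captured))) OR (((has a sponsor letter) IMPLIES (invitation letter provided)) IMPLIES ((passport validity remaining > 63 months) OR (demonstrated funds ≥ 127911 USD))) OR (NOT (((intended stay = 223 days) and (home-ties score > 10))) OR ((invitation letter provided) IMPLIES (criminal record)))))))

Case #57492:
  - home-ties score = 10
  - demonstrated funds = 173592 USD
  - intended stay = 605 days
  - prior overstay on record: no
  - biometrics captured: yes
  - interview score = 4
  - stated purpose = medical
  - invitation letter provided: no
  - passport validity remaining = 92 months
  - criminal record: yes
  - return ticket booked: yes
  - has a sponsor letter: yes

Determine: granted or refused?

Refused

Atomic conditions:
  interview score ≤ 2: 4 ≤ 2 is false
  stated purpose = family: medical == family is false
  NOT biometrics captured: yes → false
  NOT criminal record: yes → false
  return ticket booked: yes → true
  prior overstay on record: no → false
  biometrics captured: yes → true
  has a sponsor letter: yes → true
  invitation letter provided: no → false
  passport validity remaining > 63 months: 92 > 63 is true
  demonstrated funds ≥ 127911 USD: 173592 ≥ 127911 is true
  intended stay = 223 days: 605 == 223 is false
  home-ties score > 10: 10 > 10 is false
  criminal record: yes → true
Combine:
[1.1.1.1.2] false → false (antecedent false ⇒ implication holds) = true
[1.1.1.1] false OR true = true
[1.1.1.2.1] false AND true = false
[1.1.1.2.2] false OR true = true
[1.1.1.2] exactly-one(false, true) = true
[1.1.1.3.1] true → false = false
[1.1.1.3.2] true OR true = true
[1.1.1.3] false → true (antecedent false ⇒ implication holds) = true
[1.1.1.4.1.1] false AND false = false
[1.1.1.4.1] NOT false = true
[1.1.1.4.2] false → true (antecedent false ⇒ implication holds) = true
[1.1.1.4] true OR true = true
[1.1.1] true OR true OR true OR true = true
[1.1] NOT true = false
[1] NOT false = true
[root] NOT true = false
Overall: false → refused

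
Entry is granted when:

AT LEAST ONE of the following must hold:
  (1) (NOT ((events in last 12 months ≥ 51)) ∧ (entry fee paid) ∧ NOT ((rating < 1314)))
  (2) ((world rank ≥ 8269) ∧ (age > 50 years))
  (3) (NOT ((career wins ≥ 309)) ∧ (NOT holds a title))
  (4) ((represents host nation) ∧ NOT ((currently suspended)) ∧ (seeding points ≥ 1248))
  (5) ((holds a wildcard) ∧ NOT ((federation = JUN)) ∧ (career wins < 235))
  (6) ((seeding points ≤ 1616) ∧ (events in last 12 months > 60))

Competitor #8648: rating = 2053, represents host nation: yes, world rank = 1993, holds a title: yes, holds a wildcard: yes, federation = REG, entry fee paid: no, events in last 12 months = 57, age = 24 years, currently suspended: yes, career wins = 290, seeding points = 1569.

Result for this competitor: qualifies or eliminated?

Eliminated

Atomic conditions:
  events in last 12 months ≥ 51: 57 ≥ 51 is true
  entry fee paid: no → false
  rating < 1314: 2053 < 1314 is false
  world rank ≥ 8269: 1993 ≥ 8269 is false
  age > 50 years: 24 > 50 is false
  career wins ≥ 309: 290 ≥ 309 is false
  NOT holds a title: yes → false
  represents host nation: yes → true
  currently suspended: yes → true
  seeding points ≥ 1248: 1569 ≥ 1248 is true
  holds a wildcard: yes → true
  federation = JUN: REG == JUN is false
  career wins < 235: 290 < 235 is false
  seeding points ≤ 1616: 1569 ≤ 1616 is true
  events in last 12 months > 60: 57 > 60 is false
Combine:
[1.1] NOT true = false
[1.3] NOT false = true
[1] false AND false AND true = false
[2] false AND false = false
[3.1] NOT false = true
[3] true AND false = false
[4.2] NOT true = false
[4] true AND false AND true = false
[5.2] NOT false = true
[5] true AND true AND false = false
[6] true AND false = false
[root] false OR false OR false OR false OR false OR false = false
Overall: false → eliminated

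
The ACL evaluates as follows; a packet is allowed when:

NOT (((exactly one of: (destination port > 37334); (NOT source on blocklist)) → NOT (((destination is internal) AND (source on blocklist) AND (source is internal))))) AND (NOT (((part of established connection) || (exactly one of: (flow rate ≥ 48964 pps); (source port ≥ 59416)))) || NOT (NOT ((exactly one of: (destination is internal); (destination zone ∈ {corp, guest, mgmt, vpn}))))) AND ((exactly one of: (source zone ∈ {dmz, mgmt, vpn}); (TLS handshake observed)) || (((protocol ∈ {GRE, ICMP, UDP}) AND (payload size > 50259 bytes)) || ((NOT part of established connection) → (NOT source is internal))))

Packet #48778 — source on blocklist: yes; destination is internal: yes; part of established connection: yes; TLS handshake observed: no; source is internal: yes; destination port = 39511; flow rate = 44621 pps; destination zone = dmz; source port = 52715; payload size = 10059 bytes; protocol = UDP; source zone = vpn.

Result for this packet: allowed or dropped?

Allowed

Atomic conditions:
  destination port > 37334: 39511 > 37334 is true
  NOT source on blocklist: yes → false
  destination is internal: yes → true
  source on blocklist: yes → true
  source is internal: yes → true
  part of established connection: yes → true
  flow rate ≥ 48964 pps: 44621 ≥ 48964 is false
  source port ≥ 59416: 52715 ≥ 59416 is false
  destination zone ∈ {corp, guest, mgmt, vpn}: dmz is not in the set → false
  source zone ∈ {dmz, mgmt, vpn}: vpn is in the set → true
  TLS handshake observed: no → false
  protocol ∈ {GRE, ICMP, UDP}: UDP is in the set → true
  payload size > 50259 bytes: 10059 > 50259 is false
  NOT part of established connection: yes → false
  NOT source is internal: yes → false
Combine:
[1.1.1] exactly-one(true, false) = true
[1.1.2.1] true AND true AND true = true
[1.1.2] NOT true = false
[1.1] true → false = false
[1] NOT false = true
[2.1.1.2] exactly-one(false, false) = false
[2.1.1] true OR false = true
[2.1] NOT true = false
[2.2.1.1] exactly-one(true, false) = true
[2.2.1] NOT true = false
[2.2] NOT false = true
[2] false OR true = true
[3.1] exactly-one(true, false) = true
[3.2.1] true AND false = false
[3.2.2] false → false (antecedent false ⇒ implication holds) = true
[3.2] false OR true = true
[3] true OR true = true
[root] true AND true AND true = true
Overall: true → allowed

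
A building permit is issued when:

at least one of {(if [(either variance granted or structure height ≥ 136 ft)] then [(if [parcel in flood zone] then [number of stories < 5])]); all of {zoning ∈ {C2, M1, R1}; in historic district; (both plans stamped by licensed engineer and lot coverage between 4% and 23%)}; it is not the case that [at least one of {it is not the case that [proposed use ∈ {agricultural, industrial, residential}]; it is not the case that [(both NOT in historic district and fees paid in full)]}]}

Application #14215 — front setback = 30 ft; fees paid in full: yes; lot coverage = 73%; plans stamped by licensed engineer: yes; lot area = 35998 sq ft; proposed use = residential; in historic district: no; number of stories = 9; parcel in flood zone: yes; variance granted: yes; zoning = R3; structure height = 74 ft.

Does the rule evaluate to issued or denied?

Atomic conditions:
  variance granted: yes → true
  structure height ≥ 136 ft: 74 ≥ 136 is false
  parcel in flood zone: yes → true
  number of stories < 5: 9 < 5 is false
  zoning ∈ {C2, M1, R1}: R3 is not in the set → false
  in historic district: no → false
  plans stamped by licensed engineer: yes → true
  lot coverage between 4% and 23%: 73 in [4, 23] is false
  proposed use ∈ {agricultural, industrial, residential}: residential is in the set → true
  NOT in historic district: no → true
  fees paid in full: yes → true
Combine:
[1.1] true OR false = true
[1.2] true → false = false
[1] true → false = false
[2.3] true AND false = false
[2] false AND false AND false = false
[3.1.1] NOT true = false
[3.1.2.1] true AND true = true
[3.1.2] NOT true = false
[3.1] false OR false = false
[3] NOT false = true
[root] false OR false OR true = true
Overall: true → issued

Issued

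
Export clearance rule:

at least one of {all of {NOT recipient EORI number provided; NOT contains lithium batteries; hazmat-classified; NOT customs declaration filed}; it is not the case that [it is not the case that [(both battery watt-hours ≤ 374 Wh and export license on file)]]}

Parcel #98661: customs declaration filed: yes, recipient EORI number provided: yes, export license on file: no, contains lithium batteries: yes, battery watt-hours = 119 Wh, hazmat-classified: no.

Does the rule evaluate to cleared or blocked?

Blocked

Atomic conditions:
  NOT recipient EORI number provided: yes → false
  NOT contains lithium batteries: yes → false
  hazmat-classified: no → false
  NOT customs declaration filed: yes → false
  battery watt-hours ≤ 374 Wh: 119 ≤ 374 is true
  export license on file: no → false
Combine:
[1] false AND false AND false AND false = false
[2.1.1] true AND false = false
[2.1] NOT false = true
[2] NOT true = false
[root] false OR false = false
Overall: false → blocked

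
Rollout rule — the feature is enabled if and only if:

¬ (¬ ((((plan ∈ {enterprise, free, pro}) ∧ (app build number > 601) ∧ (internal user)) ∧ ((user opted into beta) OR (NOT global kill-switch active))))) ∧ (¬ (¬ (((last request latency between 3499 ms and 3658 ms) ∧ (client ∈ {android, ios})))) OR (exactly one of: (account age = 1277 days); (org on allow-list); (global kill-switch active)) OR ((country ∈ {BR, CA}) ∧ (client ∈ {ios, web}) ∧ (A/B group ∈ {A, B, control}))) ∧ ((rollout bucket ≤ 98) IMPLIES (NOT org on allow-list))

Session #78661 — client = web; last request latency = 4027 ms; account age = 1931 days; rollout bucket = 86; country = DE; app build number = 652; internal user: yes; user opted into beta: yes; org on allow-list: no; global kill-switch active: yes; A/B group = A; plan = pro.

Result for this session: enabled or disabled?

Enabled

Atomic conditions:
  plan ∈ {enterprise, free, pro}: pro is in the set → true
  app build number > 601: 652 > 601 is true
  internal user: yes → true
  user opted into beta: yes → true
  NOT global kill-switch active: yes → false
  last request latency between 3499 ms and 3658 ms: 4027 in [3499, 3658] is false
  client ∈ {android, ios}: web is not in the set → false
  account age = 1277 days: 1931 == 1277 is false
  org on allow-list: no → false
  global kill-switch active: yes → true
  country ∈ {BR, CA}: DE is not in the set → false
  client ∈ {ios, web}: web is in the set → true
  A/B group ∈ {A, B, control}: A is in the set → true
  rollout bucket ≤ 98: 86 ≤ 98 is true
  NOT org on allow-list: no → true
Combine:
[1.1.1.1] true AND true AND true = true
[1.1.1.2] true OR false = true
[1.1.1] true AND true = true
[1.1] NOT true = false
[1] NOT false = true
[2.1.1.1] false AND false = false
[2.1.1] NOT false = true
[2.1] NOT true = false
[2.2] exactly-one(false, false, true) = true
[2.3] false AND true AND true = false
[2] false OR true OR false = true
[3] true → true = true
[root] true AND true AND true = true
Overall: true → enabled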